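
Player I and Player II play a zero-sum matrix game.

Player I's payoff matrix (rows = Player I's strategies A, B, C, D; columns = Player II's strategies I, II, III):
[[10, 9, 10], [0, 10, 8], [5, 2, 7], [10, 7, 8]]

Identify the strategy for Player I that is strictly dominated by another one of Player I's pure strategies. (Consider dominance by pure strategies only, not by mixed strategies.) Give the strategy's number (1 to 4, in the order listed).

3

Compare C with A: 10 > 5, 9 > 2, 10 > 7.
So A strictly dominates C for Player I; C is strictly dominated.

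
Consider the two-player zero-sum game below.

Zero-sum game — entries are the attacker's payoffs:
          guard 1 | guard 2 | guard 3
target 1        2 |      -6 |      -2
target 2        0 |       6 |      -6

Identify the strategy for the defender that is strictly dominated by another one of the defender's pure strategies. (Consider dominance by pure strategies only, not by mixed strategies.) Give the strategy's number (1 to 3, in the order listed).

The defender prefers columns that give the attacker less. Compare guard 1 with guard 3: -2 < 2, -6 < 0.
So guard 3 strictly dominates guard 1 for the defender; guard 1 is strictly dominated.

1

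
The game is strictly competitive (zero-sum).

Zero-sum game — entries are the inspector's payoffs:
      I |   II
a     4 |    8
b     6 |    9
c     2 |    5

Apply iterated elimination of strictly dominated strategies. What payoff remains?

Column II is strictly dominated by I for the inspectee (4<8, 6<9, 2<5); eliminate II.
Row a is strictly dominated by row b (6>4); eliminate a.
Row c is strictly dominated by row b (6>2); eliminate c.
Only (b, I) remains, with payoff 6.

6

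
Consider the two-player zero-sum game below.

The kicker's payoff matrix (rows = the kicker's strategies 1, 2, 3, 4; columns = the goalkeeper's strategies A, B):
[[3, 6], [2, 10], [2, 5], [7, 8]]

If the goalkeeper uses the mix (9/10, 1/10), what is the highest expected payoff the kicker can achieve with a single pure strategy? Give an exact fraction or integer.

1: (3)·(9/10) + (6)·(1/10) = 33/10.
2: (2)·(9/10) + (10)·(1/10) = 14/5.
3: (2)·(9/10) + (5)·(1/10) = 23/10.
4: (7)·(9/10) + (8)·(1/10) = 71/10.
The best pure response is 4 with expected payoff 71/10.

71/10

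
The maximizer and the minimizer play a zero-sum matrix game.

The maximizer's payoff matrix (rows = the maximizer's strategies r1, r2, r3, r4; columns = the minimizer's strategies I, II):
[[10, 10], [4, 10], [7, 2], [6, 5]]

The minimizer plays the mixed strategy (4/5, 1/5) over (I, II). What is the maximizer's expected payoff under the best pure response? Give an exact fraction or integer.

r1: (10)·(4/5) + (10)·(1/5) = 10.
r2: (4)·(4/5) + (10)·(1/5) = 26/5.
r3: (7)·(4/5) + (2)·(1/5) = 6.
r4: (6)·(4/5) + (5)·(1/5) = 29/5.
The best pure response is r1 with expected payoff 10.

10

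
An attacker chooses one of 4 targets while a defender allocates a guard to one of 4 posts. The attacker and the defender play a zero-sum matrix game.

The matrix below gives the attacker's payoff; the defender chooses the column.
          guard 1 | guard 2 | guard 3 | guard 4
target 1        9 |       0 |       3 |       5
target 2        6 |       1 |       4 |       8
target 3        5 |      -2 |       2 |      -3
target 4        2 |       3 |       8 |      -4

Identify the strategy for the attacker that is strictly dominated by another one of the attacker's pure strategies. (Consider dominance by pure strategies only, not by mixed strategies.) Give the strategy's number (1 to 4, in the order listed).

Compare target 3 with target 1: 9 > 5, 0 > -2, 3 > 2, 5 > -3.
So target 1 strictly dominates target 3 for the attacker; target 3 is strictly dominated.

3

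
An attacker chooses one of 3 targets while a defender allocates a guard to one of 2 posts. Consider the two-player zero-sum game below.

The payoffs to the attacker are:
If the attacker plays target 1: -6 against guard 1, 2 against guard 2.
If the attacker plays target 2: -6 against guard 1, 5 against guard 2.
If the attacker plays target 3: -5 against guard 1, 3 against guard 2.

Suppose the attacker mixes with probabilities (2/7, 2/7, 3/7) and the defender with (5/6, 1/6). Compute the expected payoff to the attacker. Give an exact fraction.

-86/21

Against (5/6, 1/6), each row's expected payoff is target 1: -14/3; target 2: -25/6; target 3: -11/3.
Taking the (2/7, 2/7, 3/7)-weighted average: (2/7)·(-14/3) + (2/7)·(-25/6) + (3/7)·(-11/3) = -86/21.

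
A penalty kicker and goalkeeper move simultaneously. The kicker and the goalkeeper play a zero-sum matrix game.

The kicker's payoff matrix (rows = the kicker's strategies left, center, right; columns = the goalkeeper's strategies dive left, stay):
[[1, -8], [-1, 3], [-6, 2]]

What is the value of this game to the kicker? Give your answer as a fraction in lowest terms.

Row right is strictly dominated by row center, so the kicker never plays it.
The remaining 2×2 game on (left, center) × (dive left, stay) has no saddle point. Let the kicker play left with probability p; indifference gives p − (1−p) = −8p + 3(1−p), so p = 4/13.
Similarly the goalkeeper's optimal q on dive left is 11/13, and the value is 1·(11/13) + (-8)·(2/13) = -5/13.

-5/13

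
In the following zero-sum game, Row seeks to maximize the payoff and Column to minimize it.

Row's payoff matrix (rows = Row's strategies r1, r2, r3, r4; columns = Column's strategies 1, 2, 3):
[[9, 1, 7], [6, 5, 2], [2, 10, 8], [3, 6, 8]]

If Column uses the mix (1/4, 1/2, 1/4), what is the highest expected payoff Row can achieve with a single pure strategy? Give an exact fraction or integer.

r1: (9)·(1/4) + (1)·(1/2) + (7)·(1/4) = 9/2.
r2: (6)·(1/4) + (5)·(1/2) + (2)·(1/4) = 9/2.
r3: (2)·(1/4) + (10)·(1/2) + (8)·(1/4) = 15/2.
r4: (3)·(1/4) + (6)·(1/2) + (8)·(1/4) = 23/4.
The best pure response is r3 with expected payoff 15/2.

15/2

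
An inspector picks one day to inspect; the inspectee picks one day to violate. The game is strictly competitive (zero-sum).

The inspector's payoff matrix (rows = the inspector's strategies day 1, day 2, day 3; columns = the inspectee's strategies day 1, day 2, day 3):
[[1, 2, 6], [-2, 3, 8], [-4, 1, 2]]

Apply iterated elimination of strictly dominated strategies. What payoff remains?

1

Column day 2 is strictly dominated by day 1 for the inspectee (1<2, -2<3, -4<1); eliminate day 2.
Row day 3 is strictly dominated by row day 1 (1>-4, 6>2); eliminate day 3.
Column day 3 is strictly dominated by day 1 for the inspectee (1<6, -2<8); eliminate day 3.
Row day 2 is strictly dominated by row day 1 (1>-2); eliminate day 2.
Only (day 1, day 1) remains, with payoff 1.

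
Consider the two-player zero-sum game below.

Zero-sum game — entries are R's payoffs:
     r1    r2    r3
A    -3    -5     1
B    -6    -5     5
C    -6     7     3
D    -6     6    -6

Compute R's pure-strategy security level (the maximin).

-5

The worst-case payoff for each row is A: -5, B: -6, C: -6, D: -6.
The best of these is -5.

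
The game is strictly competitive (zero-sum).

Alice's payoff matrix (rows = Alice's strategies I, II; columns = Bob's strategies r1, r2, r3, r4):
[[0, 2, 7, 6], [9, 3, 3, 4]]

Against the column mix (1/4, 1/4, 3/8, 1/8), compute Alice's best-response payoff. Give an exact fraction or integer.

I: (0)·(1/4) + (2)·(1/4) + (7)·(3/8) + (6)·(1/8) = 31/8.
II: (9)·(1/4) + (3)·(1/4) + (3)·(3/8) + (4)·(1/8) = 37/8.
The best pure response is II with expected payoff 37/8.

37/8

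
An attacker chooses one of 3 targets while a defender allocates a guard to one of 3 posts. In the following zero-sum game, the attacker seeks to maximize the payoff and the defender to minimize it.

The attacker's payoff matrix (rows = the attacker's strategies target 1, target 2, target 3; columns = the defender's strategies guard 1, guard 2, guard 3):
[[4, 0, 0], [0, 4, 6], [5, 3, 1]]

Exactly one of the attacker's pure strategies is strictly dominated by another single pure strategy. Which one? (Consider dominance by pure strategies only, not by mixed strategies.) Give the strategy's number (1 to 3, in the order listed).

Compare target 1 with target 3: 5 > 4, 3 > 0, 1 > 0.
So target 3 strictly dominates target 1 for the attacker; target 1 is strictly dominated.

1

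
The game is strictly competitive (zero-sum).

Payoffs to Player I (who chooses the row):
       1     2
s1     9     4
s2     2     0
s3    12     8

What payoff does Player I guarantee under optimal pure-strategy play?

Row minima: 4, 0, 8 → Player I's maximin is 8.
Column maxima: 12, 8 → Player II's minimax is 8.
They coincide at (s3, 2), so the value is 8.

8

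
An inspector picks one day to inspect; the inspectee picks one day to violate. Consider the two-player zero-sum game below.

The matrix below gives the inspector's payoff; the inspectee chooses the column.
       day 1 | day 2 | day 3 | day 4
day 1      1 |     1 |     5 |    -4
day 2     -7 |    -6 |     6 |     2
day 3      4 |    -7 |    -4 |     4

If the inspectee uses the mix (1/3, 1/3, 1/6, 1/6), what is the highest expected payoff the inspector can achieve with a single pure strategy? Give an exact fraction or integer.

day 1: (1)·(1/3) + (1)·(1/3) + (5)·(1/6) + (-4)·(1/6) = 5/6.
day 2: (-7)·(1/3) + (-6)·(1/3) + (6)·(1/6) + (2)·(1/6) = -3.
day 3: (4)·(1/3) + (-7)·(1/3) + (-4)·(1/6) + (4)·(1/6) = -1.
The best pure response is day 1 with expected payoff 5/6.

5/6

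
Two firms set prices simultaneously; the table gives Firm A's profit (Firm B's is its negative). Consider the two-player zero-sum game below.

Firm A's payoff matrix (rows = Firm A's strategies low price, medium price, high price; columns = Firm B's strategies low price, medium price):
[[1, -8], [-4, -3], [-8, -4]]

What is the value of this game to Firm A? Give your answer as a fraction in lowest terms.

Row high price is strictly dominated by row medium price, so Firm A never plays it.
The remaining 2×2 game on (low price, medium price) × (low price, medium price) has no saddle point. Let Firm A play low price with probability p; indifference gives p − 4(1−p) = −8p − 3(1−p), so p = 1/10.
Similarly Firm B's optimal q on low price is 1/2, and the value is 1·(1/2) + (-8)·(1/2) = -7/2.

-7/2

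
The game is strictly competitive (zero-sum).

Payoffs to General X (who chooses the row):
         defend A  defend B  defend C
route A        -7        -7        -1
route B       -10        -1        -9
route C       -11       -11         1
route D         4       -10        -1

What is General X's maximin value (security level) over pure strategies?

-7

The worst-case payoff for each row is route A: -7, route B: -10, route C: -11, route D: -10.
The best of these is -7.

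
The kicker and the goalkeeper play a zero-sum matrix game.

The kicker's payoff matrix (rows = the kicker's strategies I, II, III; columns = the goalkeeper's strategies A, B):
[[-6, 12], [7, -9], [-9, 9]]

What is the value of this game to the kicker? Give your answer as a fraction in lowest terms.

Row III is strictly dominated by row I, so the kicker never plays it.
The remaining 2×2 game on (I, II) × (A, B) has no saddle point. Let the kicker play I with probability p; indifference gives −6p + 7(1−p) = 12p − 9(1−p), so p = 8/17.
Similarly the goalkeeper's optimal q on A is 21/34, and the value is -6·(21/34) + (12)·(13/34) = 15/17.

15/17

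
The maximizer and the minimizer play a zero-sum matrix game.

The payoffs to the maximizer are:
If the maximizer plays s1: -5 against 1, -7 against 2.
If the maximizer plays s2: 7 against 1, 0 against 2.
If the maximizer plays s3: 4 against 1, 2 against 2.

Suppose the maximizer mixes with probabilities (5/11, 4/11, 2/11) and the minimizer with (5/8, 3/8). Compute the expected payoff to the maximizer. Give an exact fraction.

Against (5/8, 3/8), each row's expected payoff is s1: -23/4; s2: 35/8; s3: 13/4.
Taking the (5/11, 4/11, 2/11)-weighted average: (5/11)·(-23/4) + (4/11)·(35/8) + (2/11)·(13/4) = -19/44.

-19/44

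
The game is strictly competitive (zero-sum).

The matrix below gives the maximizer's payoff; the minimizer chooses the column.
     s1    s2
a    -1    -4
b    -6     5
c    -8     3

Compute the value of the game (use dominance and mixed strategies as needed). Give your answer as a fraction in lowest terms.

Row c is strictly dominated by row b, so the maximizer never plays it.
The remaining 2×2 game on (a, b) × (s1, s2) has no saddle point. Let the maximizer play a with probability p; indifference gives −p − 6(1−p) = −4p + 5(1−p), so p = 11/14.
Similarly the minimizer's optimal q on s1 is 9/14, and the value is -1·(9/14) + (-4)·(5/14) = -29/14.

-29/14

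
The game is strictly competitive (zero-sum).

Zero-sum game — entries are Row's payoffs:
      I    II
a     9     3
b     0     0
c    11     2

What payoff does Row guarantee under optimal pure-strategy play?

Row minima: 3, 0, 2 → Row's maximin is 3.
Column maxima: 11, 3 → Column's minimax is 3.
They coincide at (a, II), so the value is 3.

3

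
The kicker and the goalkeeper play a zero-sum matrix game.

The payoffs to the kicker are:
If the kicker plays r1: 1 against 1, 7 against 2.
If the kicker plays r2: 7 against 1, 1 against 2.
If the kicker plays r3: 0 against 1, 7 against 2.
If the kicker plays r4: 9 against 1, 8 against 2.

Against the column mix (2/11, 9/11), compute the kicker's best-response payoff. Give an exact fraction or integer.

90/11

r1: (1)·(2/11) + (7)·(9/11) = 65/11.
r2: (7)·(2/11) + (1)·(9/11) = 23/11.
r3: (0)·(2/11) + (7)·(9/11) = 63/11.
r4: (9)·(2/11) + (8)·(9/11) = 90/11.
The best pure response is r4 with expected payoff 90/11.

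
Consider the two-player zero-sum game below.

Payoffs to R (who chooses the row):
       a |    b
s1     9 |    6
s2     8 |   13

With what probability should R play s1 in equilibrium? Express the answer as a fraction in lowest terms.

Row minima are 6 and 8, so R's maximin is 8; column maxima are 9 and 13, so C's minimax is 9. These differ, so the equilibrium is in mixed strategies.
Let R play s1 with probability p. C is indifferent when 9p + 8(1−p) = 6p + 13(1−p), giving p = 5/8.

5/8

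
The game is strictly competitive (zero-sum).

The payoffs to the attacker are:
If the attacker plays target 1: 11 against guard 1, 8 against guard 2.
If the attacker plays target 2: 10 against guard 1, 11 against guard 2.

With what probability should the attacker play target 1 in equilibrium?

Row minima are 8 and 10, so the attacker's maximin is 10; column maxima are 11 and 11, so the defender's minimax is 11. These differ, so the equilibrium is in mixed strategies.
Let the attacker play target 1 with probability p. The defender is indifferent when 11p + 10(1−p) = 8p + 11(1−p), giving p = 1/4.

1/4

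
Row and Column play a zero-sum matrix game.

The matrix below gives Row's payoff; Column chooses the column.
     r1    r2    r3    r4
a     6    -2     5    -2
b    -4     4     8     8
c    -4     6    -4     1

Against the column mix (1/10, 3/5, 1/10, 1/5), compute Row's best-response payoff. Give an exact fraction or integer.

22/5

a: (6)·(1/10) + (-2)·(3/5) + (5)·(1/10) + (-2)·(1/5) = -1/2.
b: (-4)·(1/10) + (4)·(3/5) + (8)·(1/10) + (8)·(1/5) = 22/5.
c: (-4)·(1/10) + (6)·(3/5) + (-4)·(1/10) + (1)·(1/5) = 3.
The best pure response is b with expected payoff 22/5.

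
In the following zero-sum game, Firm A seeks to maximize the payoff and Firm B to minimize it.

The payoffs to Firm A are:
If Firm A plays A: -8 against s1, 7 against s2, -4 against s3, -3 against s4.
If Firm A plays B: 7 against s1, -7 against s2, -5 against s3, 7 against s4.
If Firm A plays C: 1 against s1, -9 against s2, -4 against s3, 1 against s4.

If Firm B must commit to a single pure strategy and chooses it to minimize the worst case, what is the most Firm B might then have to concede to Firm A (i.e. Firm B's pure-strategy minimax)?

The worst case (largest entry) in each column is s1: 7, s2: 7, s3: -4, s4: 7.
The best (smallest) of these is -4.

-4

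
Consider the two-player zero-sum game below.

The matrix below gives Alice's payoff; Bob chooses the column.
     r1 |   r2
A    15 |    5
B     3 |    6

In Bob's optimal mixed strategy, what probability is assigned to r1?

Row minima are 5 and 3, so Alice's maximin is 5; column maxima are 15 and 6, so Bob's minimax is 6. These differ, so the equilibrium is in mixed strategies.
Let Bob play r1 with probability q. Alice is indifferent when 15q + 5(1−q) = 3q + 6(1−q), giving q = 1/13.

1/13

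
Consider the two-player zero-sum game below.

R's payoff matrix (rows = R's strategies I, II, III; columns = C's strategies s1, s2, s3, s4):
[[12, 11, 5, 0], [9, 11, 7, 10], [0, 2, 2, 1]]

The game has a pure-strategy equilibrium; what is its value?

Row minima: 0, 7, 0 → R's maximin is 7.
Column maxima: 12, 11, 7, 10 → C's minimax is 7.
They coincide at (II, s3), so the value is 7.

7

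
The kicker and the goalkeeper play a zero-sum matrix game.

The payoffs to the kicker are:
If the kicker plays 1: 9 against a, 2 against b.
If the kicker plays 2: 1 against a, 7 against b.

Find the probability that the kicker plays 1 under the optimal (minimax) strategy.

6/13

Row minima are 2 and 1, so the kicker's maximin is 2; column maxima are 9 and 7, so the goalkeeper's minimax is 7. These differ, so the equilibrium is in mixed strategies.
Let the kicker play 1 with probability p. The goalkeeper is indifferent when 9p + (1−p) = 2p + 7(1−p), giving p = 6/13.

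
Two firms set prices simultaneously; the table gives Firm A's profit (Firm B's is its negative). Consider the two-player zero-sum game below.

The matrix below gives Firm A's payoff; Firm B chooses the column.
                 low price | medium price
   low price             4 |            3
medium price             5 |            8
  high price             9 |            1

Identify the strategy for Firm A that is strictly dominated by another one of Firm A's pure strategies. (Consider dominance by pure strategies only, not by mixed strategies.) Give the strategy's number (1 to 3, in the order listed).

Compare low price with medium price: 5 > 4, 8 > 3.
So medium price strictly dominates low price for Firm A; low price is strictly dominated.

1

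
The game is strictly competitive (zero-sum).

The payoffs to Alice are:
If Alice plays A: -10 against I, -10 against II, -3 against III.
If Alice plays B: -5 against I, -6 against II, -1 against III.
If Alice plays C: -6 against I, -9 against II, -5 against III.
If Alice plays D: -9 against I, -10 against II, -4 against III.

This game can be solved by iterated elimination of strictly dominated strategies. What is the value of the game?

-6

Column III is strictly dominated by I for Bob (-10<-3, -5<-1, -6<-5, -9<-4); eliminate III.
Row C is strictly dominated by row B (-5>-6, -6>-9); eliminate C.
Row D is strictly dominated by row B (-5>-9, -6>-10); eliminate D.
Row A is strictly dominated by row B (-5>-10, -6>-10); eliminate A.
Column I is strictly dominated by II for Bob (-6<-5); eliminate I.
Only (B, II) remains, with payoff -6.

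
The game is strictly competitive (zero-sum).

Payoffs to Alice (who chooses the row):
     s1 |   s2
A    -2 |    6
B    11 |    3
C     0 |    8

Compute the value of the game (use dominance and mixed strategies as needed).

11/2

Row A is strictly dominated by row C, so Alice never plays it.
The remaining 2×2 game on (B, C) × (s1, s2) has no saddle point. Let Alice play B with probability p; indifference gives 11p = 3p + 8(1−p), so p = 1/2.
Similarly Bob's optimal q on s1 is 5/16, and the value is 11·(5/16) + (3)·(11/16) = 11/2.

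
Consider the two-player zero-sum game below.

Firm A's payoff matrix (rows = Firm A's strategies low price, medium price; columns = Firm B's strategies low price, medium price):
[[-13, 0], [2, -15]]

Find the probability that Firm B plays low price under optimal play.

Row minima are -13 and -15, so Firm A's maximin is -13; column maxima are 2 and 0, so Firm B's minimax is 0. These differ, so the equilibrium is in mixed strategies.
Let Firm B play low price with probability q. Firm A is indifferent when −13q = 2q − 15(1−q), giving q = 1/2.

1/2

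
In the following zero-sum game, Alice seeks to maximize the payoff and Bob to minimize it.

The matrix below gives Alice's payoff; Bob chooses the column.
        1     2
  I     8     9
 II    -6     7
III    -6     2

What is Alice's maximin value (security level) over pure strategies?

The worst-case payoff for each row is I: 8, II: -6, III: -6.
The best of these is 8.

8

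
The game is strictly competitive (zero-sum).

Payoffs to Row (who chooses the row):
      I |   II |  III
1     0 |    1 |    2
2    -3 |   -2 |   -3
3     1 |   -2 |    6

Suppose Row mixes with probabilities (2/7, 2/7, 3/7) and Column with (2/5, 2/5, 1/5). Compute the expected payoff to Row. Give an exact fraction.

-6/35

Against (2/5, 2/5, 1/5), each row's expected payoff is 1: 4/5; 2: -13/5; 3: 4/5.
Taking the (2/7, 2/7, 3/7)-weighted average: (2/7)·(4/5) + (2/7)·(-13/5) + (3/7)·(4/5) = -6/35.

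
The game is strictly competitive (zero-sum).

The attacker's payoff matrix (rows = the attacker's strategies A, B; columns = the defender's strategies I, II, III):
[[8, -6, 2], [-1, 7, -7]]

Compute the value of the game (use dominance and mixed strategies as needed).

Column I is strictly dominated by III for the defender (it gives the attacker more in every row).
The remaining 2×2 game on (A, B) × (II, III) has no saddle point. Let the attacker play A with probability p; indifference gives −6p + 7(1−p) = 2p − 7(1−p), so p = 7/11.
Similarly the defender's optimal q on II is 9/22, and the value is -6·(9/22) + (2)·(13/22) = -14/11.

-14/11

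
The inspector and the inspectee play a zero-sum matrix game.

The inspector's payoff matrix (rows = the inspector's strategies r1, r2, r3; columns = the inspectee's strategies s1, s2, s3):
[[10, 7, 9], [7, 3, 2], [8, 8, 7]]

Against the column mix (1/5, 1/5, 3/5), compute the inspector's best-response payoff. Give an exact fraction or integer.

r1: (10)·(1/5) + (7)·(1/5) + (9)·(3/5) = 44/5.
r2: (7)·(1/5) + (3)·(1/5) + (2)·(3/5) = 16/5.
r3: (8)·(1/5) + (8)·(1/5) + (7)·(3/5) = 37/5.
The best pure response is r1 with expected payoff 44/5.

44/5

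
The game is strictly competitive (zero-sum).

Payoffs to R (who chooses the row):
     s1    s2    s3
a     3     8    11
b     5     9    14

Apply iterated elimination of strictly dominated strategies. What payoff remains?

5

Column s2 is strictly dominated by s1 for C (3<8, 5<9); eliminate s2.
Column s3 is strictly dominated by s1 for C (3<11, 5<14); eliminate s3.
Row a is strictly dominated by row b (5>3); eliminate a.
Only (b, s1) remains, with payoff 5.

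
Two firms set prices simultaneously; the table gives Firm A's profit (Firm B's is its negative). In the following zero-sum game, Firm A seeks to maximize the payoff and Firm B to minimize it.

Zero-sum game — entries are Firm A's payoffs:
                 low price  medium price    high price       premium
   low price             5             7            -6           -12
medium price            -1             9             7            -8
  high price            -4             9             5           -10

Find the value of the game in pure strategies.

Row minima: -12, -8, -10 → Firm A's maximin is -8.
Column maxima: 5, 9, 7, -8 → Firm B's minimax is -8.
They coincide at (medium price, premium), so the value is -8.

-8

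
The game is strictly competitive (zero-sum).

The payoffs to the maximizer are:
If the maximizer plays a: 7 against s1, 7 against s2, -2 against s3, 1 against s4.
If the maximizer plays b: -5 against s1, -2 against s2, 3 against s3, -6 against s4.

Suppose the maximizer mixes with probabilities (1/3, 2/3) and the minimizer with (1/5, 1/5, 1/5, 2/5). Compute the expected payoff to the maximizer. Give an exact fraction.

Against (1/5, 1/5, 1/5, 2/5), each row's expected payoff is a: 14/5; b: -16/5.
Taking the (1/3, 2/3)-weighted average: (1/3)·(14/5) + (2/3)·(-16/5) = -6/5.

-6/5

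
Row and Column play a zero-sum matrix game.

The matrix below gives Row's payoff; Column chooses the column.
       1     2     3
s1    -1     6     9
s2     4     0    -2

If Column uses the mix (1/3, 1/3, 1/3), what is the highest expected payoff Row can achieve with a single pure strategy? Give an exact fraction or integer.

s1: (-1)·(1/3) + (6)·(1/3) + (9)·(1/3) = 14/3.
s2: (4)·(1/3) + (0)·(1/3) + (-2)·(1/3) = 2/3.
The best pure response is s1 with expected payoff 14/3.

14/3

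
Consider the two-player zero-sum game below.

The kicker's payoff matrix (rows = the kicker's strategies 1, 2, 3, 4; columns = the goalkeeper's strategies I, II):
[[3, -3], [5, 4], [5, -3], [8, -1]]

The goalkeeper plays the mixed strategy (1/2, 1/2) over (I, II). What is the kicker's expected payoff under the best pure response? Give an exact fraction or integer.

1: (3)·(1/2) + (-3)·(1/2) = 0.
2: (5)·(1/2) + (4)·(1/2) = 9/2.
3: (5)·(1/2) + (-3)·(1/2) = 1.
4: (8)·(1/2) + (-1)·(1/2) = 7/2.
The best pure response is 2 with expected payoff 9/2.

9/2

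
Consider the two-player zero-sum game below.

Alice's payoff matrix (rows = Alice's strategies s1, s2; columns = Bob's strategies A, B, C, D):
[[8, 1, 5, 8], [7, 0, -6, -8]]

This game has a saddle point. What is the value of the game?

1

Row minima: 1, -8 → Alice's maximin is 1.
Column maxima: 8, 1, 5, 8 → Bob's minimax is 1.
They coincide at (s1, B), so the value is 1.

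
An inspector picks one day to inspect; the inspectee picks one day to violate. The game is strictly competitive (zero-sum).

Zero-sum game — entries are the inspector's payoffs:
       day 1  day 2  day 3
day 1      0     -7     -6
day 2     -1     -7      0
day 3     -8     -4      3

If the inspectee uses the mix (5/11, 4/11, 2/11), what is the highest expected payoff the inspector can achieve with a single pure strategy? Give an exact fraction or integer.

-3

day 1: (0)·(5/11) + (-7)·(4/11) + (-6)·(2/11) = -40/11.
day 2: (-1)·(5/11) + (-7)·(4/11) + (0)·(2/11) = -3.
day 3: (-8)·(5/11) + (-4)·(4/11) + (3)·(2/11) = -50/11.
The best pure response is day 2 with expected payoff -3.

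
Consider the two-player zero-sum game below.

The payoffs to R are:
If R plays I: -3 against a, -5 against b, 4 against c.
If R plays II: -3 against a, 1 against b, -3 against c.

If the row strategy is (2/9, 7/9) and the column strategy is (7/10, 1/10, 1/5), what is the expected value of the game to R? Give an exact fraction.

Against (7/10, 1/10, 1/5), each row's expected payoff is I: -9/5; II: -13/5.
Taking the (2/9, 7/9)-weighted average: (2/9)·(-9/5) + (7/9)·(-13/5) = -109/45.

-109/45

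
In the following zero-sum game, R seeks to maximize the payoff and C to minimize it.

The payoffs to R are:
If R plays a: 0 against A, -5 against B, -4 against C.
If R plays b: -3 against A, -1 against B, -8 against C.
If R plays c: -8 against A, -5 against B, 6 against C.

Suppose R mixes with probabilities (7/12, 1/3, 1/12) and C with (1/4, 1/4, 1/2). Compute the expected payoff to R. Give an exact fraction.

Against (1/4, 1/4, 1/2), each row's expected payoff is a: -13/4; b: -5; c: -1/4.
Taking the (7/12, 1/3, 1/12)-weighted average: (7/12)·(-13/4) + (1/3)·(-5) + (1/12)·(-1/4) = -43/12.

-43/12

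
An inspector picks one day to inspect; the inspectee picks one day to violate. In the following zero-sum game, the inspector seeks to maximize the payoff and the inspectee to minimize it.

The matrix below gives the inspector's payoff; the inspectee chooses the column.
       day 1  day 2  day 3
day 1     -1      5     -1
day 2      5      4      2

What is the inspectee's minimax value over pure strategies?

The worst case (largest entry) in each column is day 1: 5, day 2: 5, day 3: 2.
The best (smallest) of these is 2.

2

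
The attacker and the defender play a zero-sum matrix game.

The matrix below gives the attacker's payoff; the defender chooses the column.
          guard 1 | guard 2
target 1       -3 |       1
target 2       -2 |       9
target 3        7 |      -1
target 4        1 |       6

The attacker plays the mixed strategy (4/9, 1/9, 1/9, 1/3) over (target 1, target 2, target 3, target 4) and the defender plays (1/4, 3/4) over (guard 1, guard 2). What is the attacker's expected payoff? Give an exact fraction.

Against (1/4, 3/4), each row's expected payoff is target 1: 0; target 2: 25/4; target 3: 1; target 4: 19/4.
Taking the (4/9, 1/9, 1/9, 1/3)-weighted average: (4/9)·(0) + (1/9)·(25/4) + (1/9)·(1) + (1/3)·(19/4) = 43/18.

43/18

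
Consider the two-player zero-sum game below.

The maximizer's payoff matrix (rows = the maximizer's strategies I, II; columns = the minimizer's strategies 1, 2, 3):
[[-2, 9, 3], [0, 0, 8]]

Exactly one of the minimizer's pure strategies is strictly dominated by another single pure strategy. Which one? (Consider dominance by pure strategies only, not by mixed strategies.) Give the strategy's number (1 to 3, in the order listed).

3

The minimizer prefers columns that give the maximizer less. Compare 3 with 1: -2 < 3, 0 < 8.
So 1 strictly dominates 3 for the minimizer; 3 is strictly dominated.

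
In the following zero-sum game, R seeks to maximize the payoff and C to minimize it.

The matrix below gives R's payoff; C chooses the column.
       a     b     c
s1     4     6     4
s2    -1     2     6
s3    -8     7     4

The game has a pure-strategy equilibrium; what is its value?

4

Row minima: 4, -1, -8 → R's maximin is 4.
Column maxima: 4, 7, 6 → C's minimax is 4.
They coincide at (s1, a), so the value is 4.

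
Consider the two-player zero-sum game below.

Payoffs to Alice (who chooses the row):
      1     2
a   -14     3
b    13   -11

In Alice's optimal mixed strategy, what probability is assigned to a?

24/41

Row minima are -14 and -11, so Alice's maximin is -11; column maxima are 13 and 3, so Bob's minimax is 3. These differ, so the equilibrium is in mixed strategies.
Let Alice play a with probability p. Bob is indifferent when −14p + 13(1−p) = 3p − 11(1−p), giving p = 24/41.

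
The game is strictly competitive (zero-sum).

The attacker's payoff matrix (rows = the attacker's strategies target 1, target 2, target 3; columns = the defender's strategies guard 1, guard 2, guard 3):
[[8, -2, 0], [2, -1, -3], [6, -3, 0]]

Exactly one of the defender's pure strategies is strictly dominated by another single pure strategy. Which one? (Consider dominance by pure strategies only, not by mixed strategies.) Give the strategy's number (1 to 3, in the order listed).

The defender prefers columns that give the attacker less. Compare guard 1 with guard 2: -2 < 8, -1 < 2, -3 < 6.
So guard 2 strictly dominates guard 1 for the defender; guard 1 is strictly dominated.

1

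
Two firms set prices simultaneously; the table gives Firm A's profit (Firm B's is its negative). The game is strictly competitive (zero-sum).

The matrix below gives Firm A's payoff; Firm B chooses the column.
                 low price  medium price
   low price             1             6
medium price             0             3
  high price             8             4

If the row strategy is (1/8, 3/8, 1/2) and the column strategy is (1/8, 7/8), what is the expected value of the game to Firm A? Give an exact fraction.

125/32

Against (1/8, 7/8), each row's expected payoff is low price: 43/8; medium price: 21/8; high price: 9/2.
Taking the (1/8, 3/8, 1/2)-weighted average: (1/8)·(43/8) + (3/8)·(21/8) + (1/2)·(9/2) = 125/32.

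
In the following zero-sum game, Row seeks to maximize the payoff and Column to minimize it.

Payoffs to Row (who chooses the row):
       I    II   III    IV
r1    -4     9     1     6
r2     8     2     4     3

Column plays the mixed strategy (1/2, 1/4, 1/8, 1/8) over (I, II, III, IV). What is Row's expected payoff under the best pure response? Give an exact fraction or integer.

43/8

r1: (-4)·(1/2) + (9)·(1/4) + (1)·(1/8) + (6)·(1/8) = 9/8.
r2: (8)·(1/2) + (2)·(1/4) + (4)·(1/8) + (3)·(1/8) = 43/8.
The best pure response is r2 with expected payoff 43/8.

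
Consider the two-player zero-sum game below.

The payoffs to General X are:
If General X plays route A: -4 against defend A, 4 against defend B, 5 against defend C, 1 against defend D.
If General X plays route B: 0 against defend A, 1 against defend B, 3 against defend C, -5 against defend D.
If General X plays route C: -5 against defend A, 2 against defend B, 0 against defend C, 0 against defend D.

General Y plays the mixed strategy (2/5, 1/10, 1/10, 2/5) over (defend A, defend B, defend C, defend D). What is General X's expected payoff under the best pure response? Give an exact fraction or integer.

route A: (-4)·(2/5) + (4)·(1/10) + (5)·(1/10) + (1)·(2/5) = -3/10.
route B: (0)·(2/5) + (1)·(1/10) + (3)·(1/10) + (-5)·(2/5) = -8/5.
route C: (-5)·(2/5) + (2)·(1/10) + (0)·(1/10) + (0)·(2/5) = -9/5.
The best pure response is route A with expected payoff -3/10.

-3/10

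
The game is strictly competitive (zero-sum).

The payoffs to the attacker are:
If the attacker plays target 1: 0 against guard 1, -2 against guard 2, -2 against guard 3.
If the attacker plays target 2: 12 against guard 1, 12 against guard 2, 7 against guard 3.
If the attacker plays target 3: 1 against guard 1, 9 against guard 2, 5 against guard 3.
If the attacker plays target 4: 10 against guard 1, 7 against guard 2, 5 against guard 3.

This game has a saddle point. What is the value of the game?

7

Row minima: -2, 7, 1, 5 → the attacker's maximin is 7.
Column maxima: 12, 12, 7 → the defender's minimax is 7.
They coincide at (target 2, guard 3), so the value is 7.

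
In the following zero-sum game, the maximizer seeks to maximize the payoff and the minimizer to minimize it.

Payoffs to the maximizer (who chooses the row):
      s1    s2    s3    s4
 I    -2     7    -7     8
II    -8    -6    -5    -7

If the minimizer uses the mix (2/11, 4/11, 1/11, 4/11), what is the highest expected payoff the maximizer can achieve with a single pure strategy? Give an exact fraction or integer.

49/11

I: (-2)·(2/11) + (7)·(4/11) + (-7)·(1/11) + (8)·(4/11) = 49/11.
II: (-8)·(2/11) + (-6)·(4/11) + (-5)·(1/11) + (-7)·(4/11) = -73/11.
The best pure response is I with expected payoff 49/11.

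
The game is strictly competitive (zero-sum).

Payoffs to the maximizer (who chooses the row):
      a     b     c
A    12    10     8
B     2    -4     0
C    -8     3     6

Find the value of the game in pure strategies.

8

Row minima: 8, -4, -8 → the maximizer's maximin is 8.
Column maxima: 12, 10, 8 → the minimizer's minimax is 8.
They coincide at (A, c), so the value is 8.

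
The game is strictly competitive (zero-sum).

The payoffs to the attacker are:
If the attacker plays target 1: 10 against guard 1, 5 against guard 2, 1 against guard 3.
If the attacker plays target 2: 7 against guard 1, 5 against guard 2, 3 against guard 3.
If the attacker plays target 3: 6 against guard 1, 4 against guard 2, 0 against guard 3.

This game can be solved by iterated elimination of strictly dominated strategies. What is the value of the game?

3

Row target 3 is strictly dominated by row target 1 (10>6, 5>4, 1>0); eliminate target 3.
Column guard 2 is strictly dominated by guard 3 for the defender (1<5, 3<5); eliminate guard 2.
Column guard 1 is strictly dominated by guard 3 for the defender (1<10, 3<7); eliminate guard 1.
Row target 1 is strictly dominated by row target 2 (3>1); eliminate target 1.
Only (target 2, guard 3) remains, with payoff 3.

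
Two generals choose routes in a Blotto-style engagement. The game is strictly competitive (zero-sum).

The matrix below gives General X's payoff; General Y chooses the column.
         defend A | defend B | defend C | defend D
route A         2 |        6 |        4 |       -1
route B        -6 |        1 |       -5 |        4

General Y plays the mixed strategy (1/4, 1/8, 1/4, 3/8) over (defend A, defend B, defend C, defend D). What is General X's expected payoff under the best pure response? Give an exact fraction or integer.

15/8

route A: (2)·(1/4) + (6)·(1/8) + (4)·(1/4) + (-1)·(3/8) = 15/8.
route B: (-6)·(1/4) + (1)·(1/8) + (-5)·(1/4) + (4)·(3/8) = -9/8.
The best pure response is route A with expected payoff 15/8.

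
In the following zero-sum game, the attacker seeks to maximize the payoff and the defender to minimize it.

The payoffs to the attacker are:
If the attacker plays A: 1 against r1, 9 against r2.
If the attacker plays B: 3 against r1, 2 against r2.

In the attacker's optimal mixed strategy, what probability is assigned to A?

1/9

Row minima are 1 and 2, so the attacker's maximin is 2; column maxima are 3 and 9, so the defender's minimax is 3. These differ, so the equilibrium is in mixed strategies.
Let the attacker play A with probability p. The defender is indifferent when p + 3(1−p) = 9p + 2(1−p), giving p = 1/9.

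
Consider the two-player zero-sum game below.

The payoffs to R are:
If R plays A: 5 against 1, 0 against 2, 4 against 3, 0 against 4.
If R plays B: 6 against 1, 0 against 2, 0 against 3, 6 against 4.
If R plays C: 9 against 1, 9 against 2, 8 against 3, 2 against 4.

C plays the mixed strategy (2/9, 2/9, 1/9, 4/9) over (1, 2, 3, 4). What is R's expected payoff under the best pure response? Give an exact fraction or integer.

52/9

A: (5)·(2/9) + (0)·(2/9) + (4)·(1/9) + (0)·(4/9) = 14/9.
B: (6)·(2/9) + (0)·(2/9) + (0)·(1/9) + (6)·(4/9) = 4.
C: (9)·(2/9) + (9)·(2/9) + (8)·(1/9) + (2)·(4/9) = 52/9.
The best pure response is C with expected payoff 52/9.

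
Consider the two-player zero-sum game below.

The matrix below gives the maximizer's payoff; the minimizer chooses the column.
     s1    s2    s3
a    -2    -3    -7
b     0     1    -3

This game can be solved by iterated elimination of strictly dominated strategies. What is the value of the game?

-3

Row a is strictly dominated by row b (0>-2, 1>-3, -3>-7); eliminate a.
Column s2 is strictly dominated by s1 for the minimizer (0<1); eliminate s2.
Column s1 is strictly dominated by s3 for the minimizer (-3<0); eliminate s1.
Only (b, s3) remains, with payoff -3.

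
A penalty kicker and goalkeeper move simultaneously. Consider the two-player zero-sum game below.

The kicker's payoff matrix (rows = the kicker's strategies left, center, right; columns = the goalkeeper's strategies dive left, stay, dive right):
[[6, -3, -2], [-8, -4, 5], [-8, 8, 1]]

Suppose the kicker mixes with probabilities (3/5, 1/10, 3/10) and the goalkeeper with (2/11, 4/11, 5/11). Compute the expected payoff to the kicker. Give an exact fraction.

-2/55

Against (2/11, 4/11, 5/11), each row's expected payoff is left: -10/11; center: -7/11; right: 21/11.
Taking the (3/5, 1/10, 3/10)-weighted average: (3/5)·(-10/11) + (1/10)·(-7/11) + (3/10)·(21/11) = -2/55.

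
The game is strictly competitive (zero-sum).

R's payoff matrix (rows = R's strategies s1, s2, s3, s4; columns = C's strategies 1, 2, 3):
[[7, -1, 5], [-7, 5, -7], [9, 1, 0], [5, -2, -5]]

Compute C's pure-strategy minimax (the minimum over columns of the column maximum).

5

The worst case (largest entry) in each column is 1: 9, 2: 5, 3: 5.
The best (smallest) of these is 5.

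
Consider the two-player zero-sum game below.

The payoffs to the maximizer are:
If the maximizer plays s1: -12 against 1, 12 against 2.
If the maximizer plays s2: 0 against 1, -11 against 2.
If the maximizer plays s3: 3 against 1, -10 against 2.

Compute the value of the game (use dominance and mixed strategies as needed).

Row s2 is strictly dominated by row s3, so the maximizer never plays it.
The remaining 2×2 game on (s1, s3) × (1, 2) has no saddle point. Let the maximizer play s1 with probability p; indifference gives −12p + 3(1−p) = 12p − 10(1−p), so p = 13/37.
Similarly the minimizer's optimal q on 1 is 22/37, and the value is -12·(22/37) + (12)·(15/37) = -84/37.

-84/37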